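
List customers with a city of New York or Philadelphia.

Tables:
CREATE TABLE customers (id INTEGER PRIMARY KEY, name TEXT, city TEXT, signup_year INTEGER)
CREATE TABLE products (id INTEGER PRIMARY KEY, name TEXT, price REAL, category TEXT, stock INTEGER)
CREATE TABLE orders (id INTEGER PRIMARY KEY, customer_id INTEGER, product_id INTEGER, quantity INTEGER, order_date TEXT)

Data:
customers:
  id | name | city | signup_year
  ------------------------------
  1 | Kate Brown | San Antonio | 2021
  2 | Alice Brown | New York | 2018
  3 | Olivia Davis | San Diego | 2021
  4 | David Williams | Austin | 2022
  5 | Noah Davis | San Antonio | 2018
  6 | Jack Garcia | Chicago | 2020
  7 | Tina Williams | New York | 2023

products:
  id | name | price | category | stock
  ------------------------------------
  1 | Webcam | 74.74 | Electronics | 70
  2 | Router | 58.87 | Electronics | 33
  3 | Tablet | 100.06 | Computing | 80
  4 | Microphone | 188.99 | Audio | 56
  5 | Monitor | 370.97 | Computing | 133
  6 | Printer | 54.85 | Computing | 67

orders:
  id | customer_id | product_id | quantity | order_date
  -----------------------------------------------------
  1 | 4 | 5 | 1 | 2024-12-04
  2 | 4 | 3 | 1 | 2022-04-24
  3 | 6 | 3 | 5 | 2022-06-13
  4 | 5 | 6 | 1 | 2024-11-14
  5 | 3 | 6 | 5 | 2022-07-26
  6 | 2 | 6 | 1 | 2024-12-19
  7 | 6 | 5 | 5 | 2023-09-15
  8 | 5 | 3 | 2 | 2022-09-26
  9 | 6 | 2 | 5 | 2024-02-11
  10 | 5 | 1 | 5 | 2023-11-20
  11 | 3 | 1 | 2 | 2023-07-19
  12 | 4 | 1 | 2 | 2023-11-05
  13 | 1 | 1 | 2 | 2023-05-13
SELECT name, city FROM customers WHERE city IN ('New York', 'Philadelphia')

Execution result:
name | city
Alice Brown | New York
Tina Williams | New York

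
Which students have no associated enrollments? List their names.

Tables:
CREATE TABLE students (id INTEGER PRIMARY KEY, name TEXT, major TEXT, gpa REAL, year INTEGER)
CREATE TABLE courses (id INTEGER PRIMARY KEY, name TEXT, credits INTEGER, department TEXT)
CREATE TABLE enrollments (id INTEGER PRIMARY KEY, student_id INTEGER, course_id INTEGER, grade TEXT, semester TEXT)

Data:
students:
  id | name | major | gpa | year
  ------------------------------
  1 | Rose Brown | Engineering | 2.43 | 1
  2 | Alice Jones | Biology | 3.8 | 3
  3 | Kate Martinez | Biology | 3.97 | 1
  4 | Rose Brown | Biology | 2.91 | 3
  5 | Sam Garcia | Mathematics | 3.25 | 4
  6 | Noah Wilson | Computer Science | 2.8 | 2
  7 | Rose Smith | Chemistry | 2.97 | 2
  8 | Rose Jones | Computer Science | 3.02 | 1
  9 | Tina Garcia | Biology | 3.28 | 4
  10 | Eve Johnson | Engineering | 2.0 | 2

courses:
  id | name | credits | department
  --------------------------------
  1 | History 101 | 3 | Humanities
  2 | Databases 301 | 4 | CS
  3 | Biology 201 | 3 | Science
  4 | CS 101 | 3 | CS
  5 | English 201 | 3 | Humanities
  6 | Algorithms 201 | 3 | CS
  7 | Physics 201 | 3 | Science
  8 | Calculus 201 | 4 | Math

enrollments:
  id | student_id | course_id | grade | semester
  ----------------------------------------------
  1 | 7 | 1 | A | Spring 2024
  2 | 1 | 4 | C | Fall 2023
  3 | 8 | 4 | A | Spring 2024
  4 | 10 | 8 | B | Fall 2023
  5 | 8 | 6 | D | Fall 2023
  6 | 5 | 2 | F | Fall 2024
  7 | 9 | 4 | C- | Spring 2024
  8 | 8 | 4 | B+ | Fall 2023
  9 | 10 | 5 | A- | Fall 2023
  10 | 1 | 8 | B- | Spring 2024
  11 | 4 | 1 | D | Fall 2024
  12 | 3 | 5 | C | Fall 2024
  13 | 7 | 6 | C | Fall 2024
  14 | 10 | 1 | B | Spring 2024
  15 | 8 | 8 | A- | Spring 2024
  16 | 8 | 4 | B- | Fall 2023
SELECT p.name FROM students p LEFT JOIN enrollments c ON c.student_id = p.id WHERE c.id IS NULL

Execution result:
name
Alice Jones
Noah Wilson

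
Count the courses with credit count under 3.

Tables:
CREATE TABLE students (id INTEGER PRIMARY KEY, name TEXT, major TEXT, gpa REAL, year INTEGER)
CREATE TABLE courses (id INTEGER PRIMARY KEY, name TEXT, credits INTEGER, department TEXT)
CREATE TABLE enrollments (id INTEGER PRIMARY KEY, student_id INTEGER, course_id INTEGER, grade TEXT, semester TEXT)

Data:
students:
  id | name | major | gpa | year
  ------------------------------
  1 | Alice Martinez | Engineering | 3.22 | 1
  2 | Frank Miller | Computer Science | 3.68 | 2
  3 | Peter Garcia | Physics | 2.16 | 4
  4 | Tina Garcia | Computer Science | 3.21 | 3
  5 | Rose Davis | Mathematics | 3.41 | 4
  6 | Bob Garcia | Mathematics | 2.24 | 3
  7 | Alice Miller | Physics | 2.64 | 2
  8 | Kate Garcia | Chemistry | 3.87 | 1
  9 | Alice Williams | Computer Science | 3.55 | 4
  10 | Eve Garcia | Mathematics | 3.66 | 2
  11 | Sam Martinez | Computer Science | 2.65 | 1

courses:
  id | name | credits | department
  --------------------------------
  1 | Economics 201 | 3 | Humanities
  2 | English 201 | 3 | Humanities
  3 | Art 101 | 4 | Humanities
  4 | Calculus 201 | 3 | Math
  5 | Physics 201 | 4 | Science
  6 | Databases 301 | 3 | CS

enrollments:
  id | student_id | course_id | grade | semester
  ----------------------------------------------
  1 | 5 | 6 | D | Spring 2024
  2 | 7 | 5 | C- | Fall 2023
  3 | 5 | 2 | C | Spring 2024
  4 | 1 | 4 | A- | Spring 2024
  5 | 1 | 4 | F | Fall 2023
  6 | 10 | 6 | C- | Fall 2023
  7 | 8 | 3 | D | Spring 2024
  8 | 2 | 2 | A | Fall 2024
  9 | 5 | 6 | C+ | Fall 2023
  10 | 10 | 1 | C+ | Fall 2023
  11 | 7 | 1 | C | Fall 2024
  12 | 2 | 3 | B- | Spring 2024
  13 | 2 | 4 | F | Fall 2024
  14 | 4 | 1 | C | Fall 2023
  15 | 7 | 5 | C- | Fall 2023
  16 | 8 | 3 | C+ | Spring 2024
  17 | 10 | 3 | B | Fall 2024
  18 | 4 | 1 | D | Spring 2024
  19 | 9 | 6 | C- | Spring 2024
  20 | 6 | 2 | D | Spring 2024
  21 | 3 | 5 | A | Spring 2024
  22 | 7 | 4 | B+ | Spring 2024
SELECT COUNT(*) FROM courses WHERE credits < 3

Execution result:
0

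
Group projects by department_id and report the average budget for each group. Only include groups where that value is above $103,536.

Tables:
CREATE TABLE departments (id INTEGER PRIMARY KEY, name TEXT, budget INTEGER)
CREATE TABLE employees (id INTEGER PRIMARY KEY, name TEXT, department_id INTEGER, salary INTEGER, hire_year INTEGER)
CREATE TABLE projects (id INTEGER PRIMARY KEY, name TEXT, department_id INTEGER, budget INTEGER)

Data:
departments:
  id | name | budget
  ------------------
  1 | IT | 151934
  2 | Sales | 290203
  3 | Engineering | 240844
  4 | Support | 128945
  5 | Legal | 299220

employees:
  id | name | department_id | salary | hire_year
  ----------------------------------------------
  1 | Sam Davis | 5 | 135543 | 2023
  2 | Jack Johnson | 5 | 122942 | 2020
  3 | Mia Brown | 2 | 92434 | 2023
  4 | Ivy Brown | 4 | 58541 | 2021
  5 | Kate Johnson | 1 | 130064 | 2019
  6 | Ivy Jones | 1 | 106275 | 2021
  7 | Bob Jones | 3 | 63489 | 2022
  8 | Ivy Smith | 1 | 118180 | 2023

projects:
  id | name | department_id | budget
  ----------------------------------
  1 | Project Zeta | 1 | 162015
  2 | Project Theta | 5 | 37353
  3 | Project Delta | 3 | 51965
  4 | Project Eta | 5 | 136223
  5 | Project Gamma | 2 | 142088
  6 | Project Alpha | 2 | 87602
SELECT department_id, AVG(budget) AS avg_budget FROM projects GROUP BY department_id HAVING AVG(budget) > 103536

Execution result:
department_id | avg_budget
1 | 162015.00
2 | 114845.00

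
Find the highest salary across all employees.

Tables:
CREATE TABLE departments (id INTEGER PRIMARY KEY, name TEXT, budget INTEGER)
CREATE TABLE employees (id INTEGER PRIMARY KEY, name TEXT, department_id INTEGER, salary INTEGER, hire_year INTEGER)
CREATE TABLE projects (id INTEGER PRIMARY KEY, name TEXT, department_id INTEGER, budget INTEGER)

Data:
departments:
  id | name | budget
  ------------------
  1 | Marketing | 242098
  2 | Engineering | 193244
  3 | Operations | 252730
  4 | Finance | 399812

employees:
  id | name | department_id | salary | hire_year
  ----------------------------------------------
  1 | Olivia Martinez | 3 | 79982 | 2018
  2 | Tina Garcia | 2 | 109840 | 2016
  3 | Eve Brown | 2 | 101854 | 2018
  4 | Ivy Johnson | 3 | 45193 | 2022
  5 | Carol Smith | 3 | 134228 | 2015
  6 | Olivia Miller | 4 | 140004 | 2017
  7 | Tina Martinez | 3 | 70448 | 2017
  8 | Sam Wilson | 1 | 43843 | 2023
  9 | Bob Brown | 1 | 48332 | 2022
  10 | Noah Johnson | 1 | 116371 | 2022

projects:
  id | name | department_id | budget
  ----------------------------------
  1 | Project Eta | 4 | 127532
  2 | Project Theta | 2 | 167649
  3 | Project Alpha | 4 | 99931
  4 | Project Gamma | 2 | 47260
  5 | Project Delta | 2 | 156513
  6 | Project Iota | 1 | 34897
SELECT MAX(salary) FROM employees

Execution result:
140004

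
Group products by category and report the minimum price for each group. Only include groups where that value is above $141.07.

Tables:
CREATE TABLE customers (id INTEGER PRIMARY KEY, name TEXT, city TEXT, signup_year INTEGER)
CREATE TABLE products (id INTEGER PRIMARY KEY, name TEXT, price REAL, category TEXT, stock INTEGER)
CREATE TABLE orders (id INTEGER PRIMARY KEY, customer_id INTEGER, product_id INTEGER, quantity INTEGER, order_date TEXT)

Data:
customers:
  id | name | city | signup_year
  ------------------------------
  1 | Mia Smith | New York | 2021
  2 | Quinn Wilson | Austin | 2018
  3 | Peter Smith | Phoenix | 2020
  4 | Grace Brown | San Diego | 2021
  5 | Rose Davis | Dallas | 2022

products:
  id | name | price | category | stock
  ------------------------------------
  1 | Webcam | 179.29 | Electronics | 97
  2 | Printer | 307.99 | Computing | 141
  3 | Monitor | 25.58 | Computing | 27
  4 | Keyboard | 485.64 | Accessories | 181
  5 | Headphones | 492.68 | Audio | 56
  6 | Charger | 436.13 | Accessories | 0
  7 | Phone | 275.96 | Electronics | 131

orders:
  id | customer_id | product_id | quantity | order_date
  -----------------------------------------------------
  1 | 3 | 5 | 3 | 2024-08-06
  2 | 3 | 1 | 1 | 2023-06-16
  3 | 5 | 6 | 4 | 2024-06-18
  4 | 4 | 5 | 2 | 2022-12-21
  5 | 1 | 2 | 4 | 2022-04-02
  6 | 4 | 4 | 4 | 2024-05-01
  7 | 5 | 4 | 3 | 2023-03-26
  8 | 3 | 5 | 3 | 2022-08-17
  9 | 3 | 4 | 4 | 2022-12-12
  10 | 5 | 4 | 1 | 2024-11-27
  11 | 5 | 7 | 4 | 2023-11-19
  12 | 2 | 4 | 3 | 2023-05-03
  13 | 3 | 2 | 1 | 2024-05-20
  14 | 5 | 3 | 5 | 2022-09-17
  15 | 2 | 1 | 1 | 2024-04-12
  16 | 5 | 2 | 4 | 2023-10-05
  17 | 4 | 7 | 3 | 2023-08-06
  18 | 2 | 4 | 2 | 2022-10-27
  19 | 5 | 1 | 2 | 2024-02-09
SELECT category, MIN(price) AS min_price FROM products GROUP BY category HAVING MIN(price) > 141.07

Execution result:
category | min_price
Accessories | 436.13
Audio | 492.68
Electronics | 179.29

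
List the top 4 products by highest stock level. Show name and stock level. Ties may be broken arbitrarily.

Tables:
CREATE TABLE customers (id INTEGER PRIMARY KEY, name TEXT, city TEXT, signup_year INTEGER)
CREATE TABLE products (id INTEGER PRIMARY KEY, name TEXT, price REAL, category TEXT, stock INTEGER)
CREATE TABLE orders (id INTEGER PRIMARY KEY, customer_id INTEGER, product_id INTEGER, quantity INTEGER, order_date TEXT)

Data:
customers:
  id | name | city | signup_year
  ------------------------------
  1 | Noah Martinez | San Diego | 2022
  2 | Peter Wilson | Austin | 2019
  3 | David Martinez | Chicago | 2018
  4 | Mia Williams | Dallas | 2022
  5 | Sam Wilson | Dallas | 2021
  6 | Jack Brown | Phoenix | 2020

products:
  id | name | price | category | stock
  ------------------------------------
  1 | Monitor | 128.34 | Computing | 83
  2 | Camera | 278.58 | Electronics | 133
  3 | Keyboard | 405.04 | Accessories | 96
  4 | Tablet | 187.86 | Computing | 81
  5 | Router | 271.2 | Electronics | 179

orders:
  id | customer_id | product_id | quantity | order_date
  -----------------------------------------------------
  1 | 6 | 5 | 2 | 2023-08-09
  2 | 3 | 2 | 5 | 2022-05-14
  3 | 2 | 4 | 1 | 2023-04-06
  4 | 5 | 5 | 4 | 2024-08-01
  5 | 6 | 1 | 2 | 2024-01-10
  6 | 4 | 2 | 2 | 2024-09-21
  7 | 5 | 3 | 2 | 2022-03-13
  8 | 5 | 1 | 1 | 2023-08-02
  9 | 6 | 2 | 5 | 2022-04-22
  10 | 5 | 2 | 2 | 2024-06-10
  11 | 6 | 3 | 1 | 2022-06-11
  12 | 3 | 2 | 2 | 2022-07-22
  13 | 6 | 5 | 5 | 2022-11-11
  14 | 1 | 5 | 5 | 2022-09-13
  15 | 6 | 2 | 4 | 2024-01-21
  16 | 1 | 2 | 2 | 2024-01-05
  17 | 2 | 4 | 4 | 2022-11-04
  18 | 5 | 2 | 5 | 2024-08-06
SELECT name, stock FROM products ORDER BY stock DESC LIMIT 4

Execution result:
name | stock
Router | 179
Camera | 133
Keyboard | 96
Monitor | 83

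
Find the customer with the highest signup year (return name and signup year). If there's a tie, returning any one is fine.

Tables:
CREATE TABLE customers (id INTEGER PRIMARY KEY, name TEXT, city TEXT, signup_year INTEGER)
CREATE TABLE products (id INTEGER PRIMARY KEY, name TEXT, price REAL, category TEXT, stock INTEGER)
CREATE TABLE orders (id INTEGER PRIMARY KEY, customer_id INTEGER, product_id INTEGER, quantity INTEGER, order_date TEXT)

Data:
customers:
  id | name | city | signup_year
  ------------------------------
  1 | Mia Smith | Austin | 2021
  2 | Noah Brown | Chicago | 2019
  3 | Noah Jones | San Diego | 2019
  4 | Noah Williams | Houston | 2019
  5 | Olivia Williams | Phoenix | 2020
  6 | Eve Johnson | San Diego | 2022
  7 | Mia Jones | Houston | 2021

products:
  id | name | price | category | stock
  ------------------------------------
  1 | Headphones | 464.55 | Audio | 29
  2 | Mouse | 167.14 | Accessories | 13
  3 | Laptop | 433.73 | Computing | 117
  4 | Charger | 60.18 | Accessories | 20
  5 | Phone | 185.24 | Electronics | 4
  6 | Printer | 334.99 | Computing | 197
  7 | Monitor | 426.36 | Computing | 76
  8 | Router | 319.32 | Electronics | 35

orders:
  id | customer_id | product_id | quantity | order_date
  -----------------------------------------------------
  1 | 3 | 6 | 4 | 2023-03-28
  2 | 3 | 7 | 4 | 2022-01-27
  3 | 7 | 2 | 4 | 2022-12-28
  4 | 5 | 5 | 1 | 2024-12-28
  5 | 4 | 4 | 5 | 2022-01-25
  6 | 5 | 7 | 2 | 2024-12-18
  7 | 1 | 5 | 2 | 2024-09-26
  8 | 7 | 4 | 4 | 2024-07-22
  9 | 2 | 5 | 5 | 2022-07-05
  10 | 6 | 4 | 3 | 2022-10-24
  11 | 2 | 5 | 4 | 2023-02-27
SELECT name, signup_year FROM customers ORDER BY signup_year DESC LIMIT 1

Execution result:
name | signup_year
Eve Johnson | 2022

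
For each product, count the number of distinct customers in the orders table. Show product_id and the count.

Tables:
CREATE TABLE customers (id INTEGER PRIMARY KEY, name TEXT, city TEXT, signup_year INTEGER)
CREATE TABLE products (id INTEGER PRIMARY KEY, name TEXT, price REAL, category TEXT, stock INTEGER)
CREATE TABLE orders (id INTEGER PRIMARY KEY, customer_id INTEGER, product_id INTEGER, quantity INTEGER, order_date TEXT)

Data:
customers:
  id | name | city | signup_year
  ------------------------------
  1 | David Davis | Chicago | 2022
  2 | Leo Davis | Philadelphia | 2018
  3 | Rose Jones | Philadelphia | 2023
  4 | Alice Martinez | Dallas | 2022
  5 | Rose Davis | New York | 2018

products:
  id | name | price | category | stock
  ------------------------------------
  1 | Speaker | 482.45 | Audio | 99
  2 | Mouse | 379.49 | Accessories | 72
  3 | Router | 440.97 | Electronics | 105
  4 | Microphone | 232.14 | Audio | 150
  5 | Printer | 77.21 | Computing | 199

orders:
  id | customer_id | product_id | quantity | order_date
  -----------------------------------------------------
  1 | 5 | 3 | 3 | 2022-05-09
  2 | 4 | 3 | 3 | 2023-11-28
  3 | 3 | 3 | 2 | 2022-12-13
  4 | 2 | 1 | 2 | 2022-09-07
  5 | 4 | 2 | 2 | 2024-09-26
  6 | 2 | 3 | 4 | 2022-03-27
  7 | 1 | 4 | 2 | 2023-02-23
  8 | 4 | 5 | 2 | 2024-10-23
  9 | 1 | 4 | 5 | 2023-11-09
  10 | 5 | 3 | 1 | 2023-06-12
SELECT product_id, COUNT(DISTINCT customer_id) AS distinct_customer_count FROM orders GROUP BY product_id

Execution result:
product_id | distinct_customer_count
1 | 1
2 | 1
3 | 4
4 | 1
5 | 1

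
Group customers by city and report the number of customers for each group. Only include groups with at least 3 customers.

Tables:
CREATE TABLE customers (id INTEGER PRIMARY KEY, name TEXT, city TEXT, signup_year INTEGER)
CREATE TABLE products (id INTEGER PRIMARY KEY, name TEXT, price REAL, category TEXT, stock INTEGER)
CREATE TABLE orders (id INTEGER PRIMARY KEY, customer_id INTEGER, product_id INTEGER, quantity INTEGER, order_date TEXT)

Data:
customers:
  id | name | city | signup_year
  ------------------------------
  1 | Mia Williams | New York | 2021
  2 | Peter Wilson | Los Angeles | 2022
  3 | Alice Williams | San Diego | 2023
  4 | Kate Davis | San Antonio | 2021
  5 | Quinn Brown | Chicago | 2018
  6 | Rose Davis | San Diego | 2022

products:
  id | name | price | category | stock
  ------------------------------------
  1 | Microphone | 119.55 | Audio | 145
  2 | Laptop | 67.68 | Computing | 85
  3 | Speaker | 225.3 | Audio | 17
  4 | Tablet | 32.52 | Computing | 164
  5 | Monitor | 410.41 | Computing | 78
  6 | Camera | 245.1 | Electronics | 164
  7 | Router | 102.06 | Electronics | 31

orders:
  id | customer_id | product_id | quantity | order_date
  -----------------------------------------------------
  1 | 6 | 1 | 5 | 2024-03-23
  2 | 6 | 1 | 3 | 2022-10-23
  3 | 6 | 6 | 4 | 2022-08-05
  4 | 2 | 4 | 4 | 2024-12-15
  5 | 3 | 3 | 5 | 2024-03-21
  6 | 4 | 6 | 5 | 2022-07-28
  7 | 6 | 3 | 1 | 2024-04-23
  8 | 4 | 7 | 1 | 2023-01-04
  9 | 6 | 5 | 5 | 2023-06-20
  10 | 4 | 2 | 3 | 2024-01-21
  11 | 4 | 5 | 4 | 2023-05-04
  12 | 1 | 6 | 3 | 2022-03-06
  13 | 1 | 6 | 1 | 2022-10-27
SELECT city, COUNT(*) AS n FROM customers GROUP BY city HAVING COUNT(*) >= 3

Execution result:
(no rows)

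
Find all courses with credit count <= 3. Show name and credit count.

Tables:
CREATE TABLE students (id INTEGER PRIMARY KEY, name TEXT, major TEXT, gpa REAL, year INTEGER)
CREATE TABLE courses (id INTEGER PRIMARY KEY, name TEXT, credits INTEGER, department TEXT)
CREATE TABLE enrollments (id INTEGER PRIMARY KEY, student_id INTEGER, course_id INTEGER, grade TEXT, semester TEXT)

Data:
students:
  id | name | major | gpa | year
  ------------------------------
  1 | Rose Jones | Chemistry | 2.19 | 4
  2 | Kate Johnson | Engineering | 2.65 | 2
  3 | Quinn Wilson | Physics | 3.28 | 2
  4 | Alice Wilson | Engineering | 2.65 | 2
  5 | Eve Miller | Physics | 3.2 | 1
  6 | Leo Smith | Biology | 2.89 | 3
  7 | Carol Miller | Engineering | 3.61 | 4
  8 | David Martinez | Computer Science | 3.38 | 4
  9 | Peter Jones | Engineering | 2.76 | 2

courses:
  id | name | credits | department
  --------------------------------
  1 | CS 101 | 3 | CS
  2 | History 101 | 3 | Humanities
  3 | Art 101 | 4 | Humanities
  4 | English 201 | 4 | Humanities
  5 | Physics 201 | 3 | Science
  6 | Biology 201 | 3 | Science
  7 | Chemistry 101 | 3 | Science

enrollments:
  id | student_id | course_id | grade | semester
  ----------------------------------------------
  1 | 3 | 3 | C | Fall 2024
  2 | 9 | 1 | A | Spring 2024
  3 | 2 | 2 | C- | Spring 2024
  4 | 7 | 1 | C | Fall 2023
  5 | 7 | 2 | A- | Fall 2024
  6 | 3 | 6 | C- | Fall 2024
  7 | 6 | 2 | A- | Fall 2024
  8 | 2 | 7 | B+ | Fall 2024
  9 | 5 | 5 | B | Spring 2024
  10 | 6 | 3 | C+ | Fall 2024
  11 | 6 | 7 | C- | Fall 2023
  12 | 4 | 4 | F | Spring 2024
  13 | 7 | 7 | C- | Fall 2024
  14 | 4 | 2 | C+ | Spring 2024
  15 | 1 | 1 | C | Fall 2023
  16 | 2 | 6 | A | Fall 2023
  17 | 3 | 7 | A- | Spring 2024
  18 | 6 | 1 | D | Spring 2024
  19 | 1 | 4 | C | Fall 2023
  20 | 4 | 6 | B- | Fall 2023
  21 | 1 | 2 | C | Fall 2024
SELECT name, credits FROM courses WHERE credits <= 3

Execution result:
name | credits
CS 101 | 3
History 101 | 3
Physics 201 | 3
Biology 201 | 3
Chemistry 101 | 3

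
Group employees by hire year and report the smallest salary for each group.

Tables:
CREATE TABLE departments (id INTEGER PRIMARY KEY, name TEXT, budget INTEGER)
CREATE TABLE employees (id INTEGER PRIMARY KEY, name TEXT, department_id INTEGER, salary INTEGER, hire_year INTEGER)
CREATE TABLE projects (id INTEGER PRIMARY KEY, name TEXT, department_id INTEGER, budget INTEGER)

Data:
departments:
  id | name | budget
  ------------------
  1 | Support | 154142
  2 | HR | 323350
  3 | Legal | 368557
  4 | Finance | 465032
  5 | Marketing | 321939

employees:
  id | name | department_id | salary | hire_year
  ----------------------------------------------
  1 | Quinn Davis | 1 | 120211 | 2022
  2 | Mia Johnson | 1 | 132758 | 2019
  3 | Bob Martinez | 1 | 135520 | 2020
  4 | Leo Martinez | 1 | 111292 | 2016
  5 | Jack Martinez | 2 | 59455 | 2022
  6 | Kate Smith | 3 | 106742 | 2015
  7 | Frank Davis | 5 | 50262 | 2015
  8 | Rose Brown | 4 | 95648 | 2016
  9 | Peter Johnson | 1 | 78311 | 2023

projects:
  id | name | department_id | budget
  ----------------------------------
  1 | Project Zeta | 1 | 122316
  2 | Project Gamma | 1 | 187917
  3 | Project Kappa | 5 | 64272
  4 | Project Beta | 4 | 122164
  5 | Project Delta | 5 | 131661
SELECT hire_year, MIN(salary) AS min_salary FROM employees GROUP BY hire_year

Execution result:
hire_year | min_salary
2015 | 50262
2016 | 95648
2019 | 132758
2020 | 135520
2022 | 59455
2023 | 78311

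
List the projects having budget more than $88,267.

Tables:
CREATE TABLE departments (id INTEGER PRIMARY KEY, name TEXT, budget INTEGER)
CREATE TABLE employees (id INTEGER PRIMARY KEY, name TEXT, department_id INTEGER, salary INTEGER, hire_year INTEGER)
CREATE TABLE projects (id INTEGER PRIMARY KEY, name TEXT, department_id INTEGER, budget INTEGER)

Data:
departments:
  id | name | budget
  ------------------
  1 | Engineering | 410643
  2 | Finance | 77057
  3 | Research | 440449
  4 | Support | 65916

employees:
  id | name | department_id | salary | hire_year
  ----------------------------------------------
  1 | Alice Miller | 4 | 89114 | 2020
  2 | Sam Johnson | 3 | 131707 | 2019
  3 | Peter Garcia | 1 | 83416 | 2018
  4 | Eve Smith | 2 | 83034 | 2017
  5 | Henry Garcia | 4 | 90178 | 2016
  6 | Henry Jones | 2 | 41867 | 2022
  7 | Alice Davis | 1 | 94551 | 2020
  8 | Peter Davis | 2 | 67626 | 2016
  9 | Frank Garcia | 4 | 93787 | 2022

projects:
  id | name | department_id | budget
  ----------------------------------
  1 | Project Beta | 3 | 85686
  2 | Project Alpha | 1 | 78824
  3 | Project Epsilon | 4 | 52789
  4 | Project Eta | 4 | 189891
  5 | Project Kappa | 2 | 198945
SELECT name, budget FROM projects WHERE budget > 88267

Execution result:
name | budget
Project Eta | 189891
Project Kappa | 198945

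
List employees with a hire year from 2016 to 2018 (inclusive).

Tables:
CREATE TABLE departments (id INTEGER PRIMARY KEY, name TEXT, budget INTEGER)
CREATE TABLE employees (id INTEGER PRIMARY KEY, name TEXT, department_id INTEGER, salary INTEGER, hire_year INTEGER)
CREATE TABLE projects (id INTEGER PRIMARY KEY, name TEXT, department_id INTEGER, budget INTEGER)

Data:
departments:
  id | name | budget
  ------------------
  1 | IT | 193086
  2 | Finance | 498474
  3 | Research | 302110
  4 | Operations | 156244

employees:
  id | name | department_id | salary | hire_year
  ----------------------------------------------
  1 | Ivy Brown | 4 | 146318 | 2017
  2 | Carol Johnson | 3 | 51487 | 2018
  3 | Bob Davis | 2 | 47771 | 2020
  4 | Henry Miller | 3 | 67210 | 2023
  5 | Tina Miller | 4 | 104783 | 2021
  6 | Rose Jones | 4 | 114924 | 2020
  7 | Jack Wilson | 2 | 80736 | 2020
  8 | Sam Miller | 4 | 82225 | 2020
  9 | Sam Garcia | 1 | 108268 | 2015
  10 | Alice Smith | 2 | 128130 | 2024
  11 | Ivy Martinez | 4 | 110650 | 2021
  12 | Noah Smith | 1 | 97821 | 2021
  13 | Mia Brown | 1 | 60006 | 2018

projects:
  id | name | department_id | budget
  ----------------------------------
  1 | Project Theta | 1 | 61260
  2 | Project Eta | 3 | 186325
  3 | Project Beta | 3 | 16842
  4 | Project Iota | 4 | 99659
SELECT name, hire_year FROM employees WHERE hire_year BETWEEN 2016 AND 2018

Execution result:
name | hire_year
Ivy Brown | 2017
Carol Johnson | 2018
Mia Brown | 2018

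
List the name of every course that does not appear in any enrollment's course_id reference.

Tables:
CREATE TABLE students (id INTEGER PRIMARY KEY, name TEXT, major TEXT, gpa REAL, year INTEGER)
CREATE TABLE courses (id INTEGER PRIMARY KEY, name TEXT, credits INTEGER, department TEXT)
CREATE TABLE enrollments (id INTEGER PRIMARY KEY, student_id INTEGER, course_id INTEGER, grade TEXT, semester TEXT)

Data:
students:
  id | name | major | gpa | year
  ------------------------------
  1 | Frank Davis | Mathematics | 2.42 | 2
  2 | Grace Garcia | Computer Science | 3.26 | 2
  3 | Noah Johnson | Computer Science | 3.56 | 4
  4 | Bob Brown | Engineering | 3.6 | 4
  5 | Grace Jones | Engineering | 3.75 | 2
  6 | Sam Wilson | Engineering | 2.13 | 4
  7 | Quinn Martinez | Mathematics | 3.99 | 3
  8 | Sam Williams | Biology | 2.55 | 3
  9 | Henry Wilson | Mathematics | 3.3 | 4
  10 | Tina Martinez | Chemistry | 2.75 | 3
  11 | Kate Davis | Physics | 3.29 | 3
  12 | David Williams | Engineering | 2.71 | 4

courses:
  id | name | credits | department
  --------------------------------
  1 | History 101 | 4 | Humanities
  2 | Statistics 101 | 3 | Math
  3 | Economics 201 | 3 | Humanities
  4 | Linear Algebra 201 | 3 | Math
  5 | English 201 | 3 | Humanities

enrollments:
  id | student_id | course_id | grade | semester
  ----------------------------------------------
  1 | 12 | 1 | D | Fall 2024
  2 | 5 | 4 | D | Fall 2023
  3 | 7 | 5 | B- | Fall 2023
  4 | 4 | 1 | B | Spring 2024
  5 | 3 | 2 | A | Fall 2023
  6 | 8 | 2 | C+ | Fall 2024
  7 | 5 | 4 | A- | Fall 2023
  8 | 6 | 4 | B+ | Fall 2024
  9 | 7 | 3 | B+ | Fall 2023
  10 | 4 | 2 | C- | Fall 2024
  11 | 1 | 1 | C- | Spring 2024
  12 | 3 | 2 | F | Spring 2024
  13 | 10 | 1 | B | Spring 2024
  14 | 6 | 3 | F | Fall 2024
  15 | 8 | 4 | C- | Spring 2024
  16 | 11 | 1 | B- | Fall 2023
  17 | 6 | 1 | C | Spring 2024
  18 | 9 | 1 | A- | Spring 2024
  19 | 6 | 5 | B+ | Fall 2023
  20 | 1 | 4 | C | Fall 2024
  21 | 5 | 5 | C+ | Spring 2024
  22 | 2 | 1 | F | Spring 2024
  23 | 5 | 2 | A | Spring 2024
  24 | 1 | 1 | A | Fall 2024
SELECT p.name FROM courses p LEFT JOIN enrollments c ON c.course_id = p.id WHERE c.id IS NULL

Execution result:
(no rows)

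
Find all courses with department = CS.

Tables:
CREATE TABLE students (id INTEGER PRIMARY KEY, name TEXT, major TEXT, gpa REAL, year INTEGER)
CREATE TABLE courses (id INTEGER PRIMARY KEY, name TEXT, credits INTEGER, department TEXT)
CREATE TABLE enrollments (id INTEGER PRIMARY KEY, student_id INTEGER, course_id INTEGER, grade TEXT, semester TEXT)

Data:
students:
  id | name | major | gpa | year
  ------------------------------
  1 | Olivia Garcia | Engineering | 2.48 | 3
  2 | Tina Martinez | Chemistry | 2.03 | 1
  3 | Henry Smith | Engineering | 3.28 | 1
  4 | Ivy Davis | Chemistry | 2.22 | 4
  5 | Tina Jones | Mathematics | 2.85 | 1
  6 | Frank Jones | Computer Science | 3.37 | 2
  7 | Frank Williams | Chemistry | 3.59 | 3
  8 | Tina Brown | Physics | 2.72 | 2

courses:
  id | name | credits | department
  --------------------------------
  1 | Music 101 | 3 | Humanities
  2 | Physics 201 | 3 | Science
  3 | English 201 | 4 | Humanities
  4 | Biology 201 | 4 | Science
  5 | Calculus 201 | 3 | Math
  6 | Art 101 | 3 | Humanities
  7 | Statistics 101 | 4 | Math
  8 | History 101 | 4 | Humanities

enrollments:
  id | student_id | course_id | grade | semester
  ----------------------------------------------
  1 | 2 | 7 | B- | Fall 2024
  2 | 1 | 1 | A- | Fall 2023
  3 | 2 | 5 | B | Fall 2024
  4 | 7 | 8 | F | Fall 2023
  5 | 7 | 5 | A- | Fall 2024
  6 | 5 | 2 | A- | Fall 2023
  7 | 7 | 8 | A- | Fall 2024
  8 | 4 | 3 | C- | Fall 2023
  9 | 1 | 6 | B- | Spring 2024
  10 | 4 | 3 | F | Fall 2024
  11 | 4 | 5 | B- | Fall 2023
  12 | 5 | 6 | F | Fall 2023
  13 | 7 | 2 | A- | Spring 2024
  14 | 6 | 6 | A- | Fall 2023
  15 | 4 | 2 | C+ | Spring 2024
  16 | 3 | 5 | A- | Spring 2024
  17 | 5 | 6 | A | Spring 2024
SELECT name, department FROM courses WHERE department = 'CS'

Execution result:
(no rows)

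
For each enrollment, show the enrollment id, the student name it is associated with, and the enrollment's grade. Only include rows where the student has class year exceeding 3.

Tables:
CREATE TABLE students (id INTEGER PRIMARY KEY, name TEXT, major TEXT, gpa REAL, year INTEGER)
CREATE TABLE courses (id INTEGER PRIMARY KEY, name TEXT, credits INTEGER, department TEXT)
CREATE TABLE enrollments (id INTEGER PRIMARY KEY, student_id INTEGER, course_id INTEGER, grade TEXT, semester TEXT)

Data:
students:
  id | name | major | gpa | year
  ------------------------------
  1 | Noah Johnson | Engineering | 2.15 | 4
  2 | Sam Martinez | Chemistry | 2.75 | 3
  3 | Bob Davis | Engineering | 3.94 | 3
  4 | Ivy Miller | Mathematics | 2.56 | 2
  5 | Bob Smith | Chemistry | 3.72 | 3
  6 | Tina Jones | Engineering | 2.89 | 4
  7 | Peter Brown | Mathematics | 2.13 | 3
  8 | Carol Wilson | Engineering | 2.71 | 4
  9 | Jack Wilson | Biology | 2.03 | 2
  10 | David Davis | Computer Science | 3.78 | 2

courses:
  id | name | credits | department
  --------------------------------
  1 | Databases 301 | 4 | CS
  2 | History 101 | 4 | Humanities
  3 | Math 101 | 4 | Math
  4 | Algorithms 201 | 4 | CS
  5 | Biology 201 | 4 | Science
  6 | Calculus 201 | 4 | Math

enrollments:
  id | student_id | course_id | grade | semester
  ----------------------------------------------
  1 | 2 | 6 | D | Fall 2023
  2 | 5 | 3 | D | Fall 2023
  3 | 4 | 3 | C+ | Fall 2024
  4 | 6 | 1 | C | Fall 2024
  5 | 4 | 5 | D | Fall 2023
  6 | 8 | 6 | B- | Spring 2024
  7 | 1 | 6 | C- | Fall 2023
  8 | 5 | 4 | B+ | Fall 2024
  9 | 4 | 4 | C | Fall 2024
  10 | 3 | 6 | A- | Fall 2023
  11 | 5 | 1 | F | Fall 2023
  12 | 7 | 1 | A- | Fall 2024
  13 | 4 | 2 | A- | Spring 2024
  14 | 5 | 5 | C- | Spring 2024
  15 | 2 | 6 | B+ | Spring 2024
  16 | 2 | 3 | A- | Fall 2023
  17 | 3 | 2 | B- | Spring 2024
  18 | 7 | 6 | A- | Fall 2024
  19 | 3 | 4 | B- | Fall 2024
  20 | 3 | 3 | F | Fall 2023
SELECT c.id, p.name AS student, c.grade FROM enrollments c JOIN students p ON c.student_id = p.id WHERE p.year > 3

Execution result:
id | student | grade
4 | Tina Jones | C
6 | Carol Wilson | B-
7 | Noah Johnson | C-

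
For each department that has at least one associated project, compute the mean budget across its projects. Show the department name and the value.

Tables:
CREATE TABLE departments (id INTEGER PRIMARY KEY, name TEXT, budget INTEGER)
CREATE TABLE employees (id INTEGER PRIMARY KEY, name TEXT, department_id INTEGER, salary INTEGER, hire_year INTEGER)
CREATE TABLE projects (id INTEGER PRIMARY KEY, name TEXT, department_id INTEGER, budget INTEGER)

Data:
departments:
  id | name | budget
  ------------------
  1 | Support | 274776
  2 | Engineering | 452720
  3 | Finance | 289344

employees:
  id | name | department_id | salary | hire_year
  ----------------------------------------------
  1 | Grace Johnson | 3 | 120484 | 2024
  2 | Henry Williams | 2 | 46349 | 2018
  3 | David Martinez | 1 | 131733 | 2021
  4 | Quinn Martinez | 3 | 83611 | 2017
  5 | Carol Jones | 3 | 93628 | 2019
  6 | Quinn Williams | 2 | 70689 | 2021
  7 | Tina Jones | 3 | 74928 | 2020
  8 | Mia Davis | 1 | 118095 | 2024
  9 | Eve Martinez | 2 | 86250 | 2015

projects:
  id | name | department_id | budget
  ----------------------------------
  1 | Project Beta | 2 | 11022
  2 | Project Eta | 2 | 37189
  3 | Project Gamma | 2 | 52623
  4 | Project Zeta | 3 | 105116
SELECT p.name, AVG(c.budget) AS avg_budget FROM projects c JOIN departments p ON c.department_id = p.id GROUP BY p.id, p.name

Execution result:
name | avg_budget
Engineering | 33611.33
Finance | 105116.00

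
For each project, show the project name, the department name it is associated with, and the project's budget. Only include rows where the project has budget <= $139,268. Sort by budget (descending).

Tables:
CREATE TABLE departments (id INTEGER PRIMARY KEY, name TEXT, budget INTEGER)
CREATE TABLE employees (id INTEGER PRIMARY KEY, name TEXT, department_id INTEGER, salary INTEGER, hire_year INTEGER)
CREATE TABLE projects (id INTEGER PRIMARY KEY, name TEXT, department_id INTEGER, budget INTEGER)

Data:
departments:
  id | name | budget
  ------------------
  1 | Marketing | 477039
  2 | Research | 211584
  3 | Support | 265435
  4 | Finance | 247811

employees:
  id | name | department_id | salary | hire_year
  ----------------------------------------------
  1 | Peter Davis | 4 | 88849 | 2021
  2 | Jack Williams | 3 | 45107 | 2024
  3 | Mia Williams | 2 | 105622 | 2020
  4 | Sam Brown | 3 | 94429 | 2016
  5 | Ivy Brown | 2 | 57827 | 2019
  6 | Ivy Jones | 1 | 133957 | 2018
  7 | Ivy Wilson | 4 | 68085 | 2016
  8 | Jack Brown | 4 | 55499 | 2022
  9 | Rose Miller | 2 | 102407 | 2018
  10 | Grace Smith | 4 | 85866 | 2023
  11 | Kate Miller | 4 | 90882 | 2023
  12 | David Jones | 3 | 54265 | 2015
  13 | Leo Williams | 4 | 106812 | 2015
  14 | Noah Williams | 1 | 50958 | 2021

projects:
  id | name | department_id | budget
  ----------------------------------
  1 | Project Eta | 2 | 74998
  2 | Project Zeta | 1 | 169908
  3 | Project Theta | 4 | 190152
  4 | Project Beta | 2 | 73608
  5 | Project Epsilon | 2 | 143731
SELECT c.name, p.name AS department, c.budget FROM projects c JOIN departments p ON c.department_id = p.id WHERE c.budget <= 139268 ORDER BY c.budget DESC

Execution result:
name | department | budget
Project Eta | Research | 74998
Project Beta | Research | 73608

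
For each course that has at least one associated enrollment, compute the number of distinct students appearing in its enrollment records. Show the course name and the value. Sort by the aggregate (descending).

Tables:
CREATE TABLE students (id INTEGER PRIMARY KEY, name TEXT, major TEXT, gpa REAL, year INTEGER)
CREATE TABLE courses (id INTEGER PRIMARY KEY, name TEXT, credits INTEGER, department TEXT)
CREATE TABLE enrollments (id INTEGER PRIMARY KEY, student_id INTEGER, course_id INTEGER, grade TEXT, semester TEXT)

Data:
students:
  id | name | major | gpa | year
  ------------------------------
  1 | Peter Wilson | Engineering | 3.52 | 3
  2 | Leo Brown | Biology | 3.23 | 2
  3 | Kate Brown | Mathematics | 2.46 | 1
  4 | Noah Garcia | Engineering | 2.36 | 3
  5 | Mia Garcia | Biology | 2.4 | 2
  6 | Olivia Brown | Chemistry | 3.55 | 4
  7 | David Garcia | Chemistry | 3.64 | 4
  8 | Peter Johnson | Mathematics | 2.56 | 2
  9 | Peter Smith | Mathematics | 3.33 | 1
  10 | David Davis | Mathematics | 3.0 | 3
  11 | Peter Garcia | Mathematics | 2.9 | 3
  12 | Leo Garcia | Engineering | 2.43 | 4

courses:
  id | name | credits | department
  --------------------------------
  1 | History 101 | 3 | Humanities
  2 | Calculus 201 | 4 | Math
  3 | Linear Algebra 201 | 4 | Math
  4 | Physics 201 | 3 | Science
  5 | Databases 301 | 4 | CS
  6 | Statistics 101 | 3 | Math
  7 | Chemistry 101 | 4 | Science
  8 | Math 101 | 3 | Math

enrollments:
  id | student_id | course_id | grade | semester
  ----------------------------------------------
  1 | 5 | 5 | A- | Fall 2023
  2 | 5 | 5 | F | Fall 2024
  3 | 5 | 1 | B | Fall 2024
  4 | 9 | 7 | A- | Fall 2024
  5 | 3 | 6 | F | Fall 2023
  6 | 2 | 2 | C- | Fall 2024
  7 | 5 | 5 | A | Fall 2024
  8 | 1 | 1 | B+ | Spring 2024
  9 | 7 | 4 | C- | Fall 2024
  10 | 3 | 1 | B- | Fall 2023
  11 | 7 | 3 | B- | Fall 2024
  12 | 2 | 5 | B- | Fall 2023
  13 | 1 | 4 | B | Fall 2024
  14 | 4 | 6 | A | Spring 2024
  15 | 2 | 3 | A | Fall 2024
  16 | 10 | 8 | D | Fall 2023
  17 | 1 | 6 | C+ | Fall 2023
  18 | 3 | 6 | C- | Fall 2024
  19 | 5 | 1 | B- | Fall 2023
SELECT p.name, COUNT(DISTINCT c.student_id) AS distinct_student_count FROM enrollments c JOIN courses p ON c.course_id = p.id GROUP BY p.id, p.name ORDER BY distinct_student_count DESC

Execution result:
name | distinct_student_count
History 101 | 3
Statistics 101 | 3
Linear Algebra 201 | 2
Physics 201 | 2
Databases 301 | 2
Calculus 201 | 1
Chemistry 101 | 1
Math 101 | 1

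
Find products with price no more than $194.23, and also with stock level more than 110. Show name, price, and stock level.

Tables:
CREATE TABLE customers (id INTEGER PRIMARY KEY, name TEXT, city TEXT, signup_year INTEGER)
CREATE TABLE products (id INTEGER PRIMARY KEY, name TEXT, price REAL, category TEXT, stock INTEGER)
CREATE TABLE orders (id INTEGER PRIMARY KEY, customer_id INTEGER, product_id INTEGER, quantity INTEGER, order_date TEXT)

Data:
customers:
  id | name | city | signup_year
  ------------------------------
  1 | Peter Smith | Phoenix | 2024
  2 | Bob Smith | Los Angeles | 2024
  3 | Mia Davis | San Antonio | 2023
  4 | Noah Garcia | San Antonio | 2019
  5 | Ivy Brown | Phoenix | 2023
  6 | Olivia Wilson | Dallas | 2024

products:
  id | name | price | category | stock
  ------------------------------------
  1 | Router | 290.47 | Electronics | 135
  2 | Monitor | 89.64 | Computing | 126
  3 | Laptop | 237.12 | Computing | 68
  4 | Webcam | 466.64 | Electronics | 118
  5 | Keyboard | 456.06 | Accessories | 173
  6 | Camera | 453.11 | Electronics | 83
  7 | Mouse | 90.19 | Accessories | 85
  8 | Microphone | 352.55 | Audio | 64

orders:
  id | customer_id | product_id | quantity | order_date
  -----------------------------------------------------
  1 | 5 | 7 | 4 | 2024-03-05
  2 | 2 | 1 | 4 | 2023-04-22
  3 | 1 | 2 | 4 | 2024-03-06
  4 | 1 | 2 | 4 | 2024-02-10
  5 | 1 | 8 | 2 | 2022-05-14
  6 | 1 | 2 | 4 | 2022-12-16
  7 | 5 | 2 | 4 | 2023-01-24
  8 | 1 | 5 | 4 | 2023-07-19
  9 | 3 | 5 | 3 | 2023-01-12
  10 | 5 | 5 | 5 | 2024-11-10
SELECT name, price, stock FROM products WHERE price <= 194.23 AND stock > 110

Execution result:
name | price | stock
Monitor | 89.64 | 126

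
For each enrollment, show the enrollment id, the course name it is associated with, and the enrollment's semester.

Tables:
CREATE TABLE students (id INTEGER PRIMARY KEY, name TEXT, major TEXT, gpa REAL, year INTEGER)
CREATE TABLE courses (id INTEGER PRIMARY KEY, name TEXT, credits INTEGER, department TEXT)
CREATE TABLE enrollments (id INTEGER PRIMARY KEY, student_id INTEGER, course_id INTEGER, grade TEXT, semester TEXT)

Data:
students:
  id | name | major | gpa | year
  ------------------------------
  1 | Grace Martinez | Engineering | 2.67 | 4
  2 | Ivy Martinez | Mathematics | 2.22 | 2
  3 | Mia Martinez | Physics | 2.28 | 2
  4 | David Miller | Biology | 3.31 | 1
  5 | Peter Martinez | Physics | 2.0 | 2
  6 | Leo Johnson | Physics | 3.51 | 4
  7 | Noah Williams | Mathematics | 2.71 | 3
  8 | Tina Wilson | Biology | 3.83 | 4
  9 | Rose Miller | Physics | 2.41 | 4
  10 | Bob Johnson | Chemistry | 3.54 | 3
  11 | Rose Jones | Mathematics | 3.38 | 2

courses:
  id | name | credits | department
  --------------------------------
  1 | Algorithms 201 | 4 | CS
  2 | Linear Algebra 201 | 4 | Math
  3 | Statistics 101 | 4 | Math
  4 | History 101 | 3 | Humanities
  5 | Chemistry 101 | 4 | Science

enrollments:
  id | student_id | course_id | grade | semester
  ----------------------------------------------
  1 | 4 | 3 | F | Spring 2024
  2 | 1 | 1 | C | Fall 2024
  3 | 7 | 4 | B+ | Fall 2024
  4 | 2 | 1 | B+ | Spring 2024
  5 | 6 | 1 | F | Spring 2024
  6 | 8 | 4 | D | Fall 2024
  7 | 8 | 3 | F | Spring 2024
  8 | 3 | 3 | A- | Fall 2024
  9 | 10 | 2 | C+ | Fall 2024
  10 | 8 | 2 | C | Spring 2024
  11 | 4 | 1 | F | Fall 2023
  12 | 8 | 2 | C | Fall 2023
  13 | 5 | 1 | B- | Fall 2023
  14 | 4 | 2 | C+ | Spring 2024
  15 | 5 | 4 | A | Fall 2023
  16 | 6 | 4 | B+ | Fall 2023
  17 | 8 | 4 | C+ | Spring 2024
SELECT c.id, p.name AS course, c.semester FROM enrollments c JOIN courses p ON c.course_id = p.id

Execution result:
id | course | semester
1 | Statistics 101 | Spring 2024
2 | Algorithms 201 | Fall 2024
3 | History 101 | Fall 2024
4 | Algorithms 201 | Spring 2024
5 | Algorithms 201 | Spring 2024
6 | History 101 | Fall 2024
7 | Statistics 101 | Spring 2024
8 | Statistics 101 | Fall 2024
9 | Linear Algebra 201 | Fall 2024
10 | Linear Algebra 201 | Spring 2024
11 | Algorithms 201 | Fall 2023
12 | Linear Algebra 201 | Fall 2023
13 | Algorithms 201 | Fall 2023
14 | Linear Algebra 201 | Spring 2024
15 | History 101 | Fall 2023
16 | History 101 | Fall 2023
17 | History 101 | Spring 2024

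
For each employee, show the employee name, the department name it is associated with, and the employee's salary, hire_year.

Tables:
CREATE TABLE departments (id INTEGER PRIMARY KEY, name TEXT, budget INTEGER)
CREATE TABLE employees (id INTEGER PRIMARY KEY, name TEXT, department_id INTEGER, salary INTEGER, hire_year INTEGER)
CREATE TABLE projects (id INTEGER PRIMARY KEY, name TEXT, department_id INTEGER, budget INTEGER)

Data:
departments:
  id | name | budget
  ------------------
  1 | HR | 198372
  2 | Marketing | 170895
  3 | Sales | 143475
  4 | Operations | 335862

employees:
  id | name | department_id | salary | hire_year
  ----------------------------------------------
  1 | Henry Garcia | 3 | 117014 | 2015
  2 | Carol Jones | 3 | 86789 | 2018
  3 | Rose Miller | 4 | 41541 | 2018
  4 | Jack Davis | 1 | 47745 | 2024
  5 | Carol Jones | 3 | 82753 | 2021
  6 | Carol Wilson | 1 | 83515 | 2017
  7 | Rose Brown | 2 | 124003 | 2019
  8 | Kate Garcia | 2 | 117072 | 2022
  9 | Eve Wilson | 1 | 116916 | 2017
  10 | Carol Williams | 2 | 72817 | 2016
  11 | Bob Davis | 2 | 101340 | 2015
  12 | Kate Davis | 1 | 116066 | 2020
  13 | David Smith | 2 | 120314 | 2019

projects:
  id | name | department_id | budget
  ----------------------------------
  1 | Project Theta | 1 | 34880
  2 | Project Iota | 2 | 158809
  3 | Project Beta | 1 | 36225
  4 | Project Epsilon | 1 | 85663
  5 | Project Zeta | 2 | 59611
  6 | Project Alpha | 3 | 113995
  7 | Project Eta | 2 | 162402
SELECT c.name, p.name AS department, c.salary, c.hire_year FROM employees c JOIN departments p ON c.department_id = p.id

Execution result:
name | department | salary | hire_year
Henry Garcia | Sales | 117014 | 2015
Carol Jones | Sales | 86789 | 2018
Rose Miller | Operations | 41541 | 2018
Jack Davis | HR | 47745 | 2024
Carol Jones | Sales | 82753 | 2021
Carol Wilson | HR | 83515 | 2017
Rose Brown | Marketing | 124003 | 2019
Kate Garcia | Marketing | 117072 | 2022
Eve Wilson | HR | 116916 | 2017
Carol Williams | Marketing | 72817 | 2016
Bob Davis | Marketing | 101340 | 2015
Kate Davis | HR | 116066 | 2020
David Smith | Marketing | 120314 | 2019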